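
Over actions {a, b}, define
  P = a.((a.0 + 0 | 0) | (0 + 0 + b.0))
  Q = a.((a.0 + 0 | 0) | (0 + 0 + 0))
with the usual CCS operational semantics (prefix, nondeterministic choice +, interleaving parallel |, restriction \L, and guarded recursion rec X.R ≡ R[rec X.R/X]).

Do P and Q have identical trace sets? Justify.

NO — witness ⟨ab⟩

P's transition system — 5 states:
  m0 = a.((a.0 + 0 | 0) | (0 + 0 + b.0)) ⊢ --a--▸ m1
  m1 = (a.0 + 0 | 0) | (0 + 0 + b.0) ⊢ --a--▸ m2, --b--▸ m3
  m2 = 0 | (0 + 0 + b.0) ⊢ --b--▸ m4
  m3 = (a.0 + 0 | 0) | 0 ⊢ --a--▸ m4
  m4 = 0 | 0 ⊢ ∅
Q's transition system — 3 states:
  n0 = a.((a.0 + 0 | 0) | (0 + 0 + 0)) ⊢ --a--▸ n1
  n1 = (a.0 + 0 | 0) | (0 + 0 + 0) ⊢ --a--▸ n2
  n2 = 0 | (0 + 0 + 0) ⊢ ∅
Executing ab from P (initial set {m0}):
  step 1 (a): {m1}
  step 2 (b): {m3}
  ✓ P
Executing ab from Q (initial set {n0}):
  step 1 (a): {n1}
  step 2 (b): ∅ (Q stuck)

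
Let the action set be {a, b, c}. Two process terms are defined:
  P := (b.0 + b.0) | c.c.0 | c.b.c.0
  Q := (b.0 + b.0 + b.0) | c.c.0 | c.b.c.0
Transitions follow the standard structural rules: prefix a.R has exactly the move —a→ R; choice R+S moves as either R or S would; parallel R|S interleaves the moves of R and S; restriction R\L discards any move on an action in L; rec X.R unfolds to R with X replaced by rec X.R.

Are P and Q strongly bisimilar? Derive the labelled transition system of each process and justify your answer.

LTS(P): 24 reachable states
  u0 = (b.0 + b.0) | c.c.0 | c.b.c.0 | =b=> u1, =c=> u2, =c=> u3
  u1 = 0 | c.c.0 | c.b.c.0 | =c=> u4, =c=> u5
  u2 = (b.0 + b.0) | c.0 | c.b.c.0 | =b=> u4, =c=> u6, =c=> u7
  u3 = (b.0 + b.0) | c.c.0 | b.c.0 | =b=> u5, =b=> u8, =c=> u7
  u4 = 0 | c.0 | c.b.c.0 | =c=> u10, =c=> u9
  u5 = 0 | c.c.0 | b.c.0 | =b=> u11, =c=> u10
  u6 = (b.0 + b.0) | 0 | c.b.c.0 | =b=> u9, =c=> u12
  u7 = (b.0 + b.0) | c.0 | b.c.0 | =b=> u10, =b=> u13, =c=> u12
  u8 = (b.0 + b.0) | c.c.0 | c.0 | =b=> u11, =c=> u13, =c=> u14
  u9 = 0 | 0 | c.b.c.0 | =c=> u15
  u10 = 0 | c.0 | b.c.0 | =b=> u16, =c=> u15
  u11 = 0 | c.c.0 | c.0 | =c=> u16, =c=> u17
  u12 = (b.0 + b.0) | 0 | b.c.0 | =b=> u15, =b=> u18
  u13 = (b.0 + b.0) | c.0 | c.0 | =b=> u16, =c=> u18, =c=> u19
  u14 = (b.0 + b.0) | c.c.0 | 0 | =b=> u17, =c=> u19
  u15 = 0 | 0 | b.c.0 | =b=> u20
  u16 = 0 | c.0 | c.0 | =c=> u20, =c=> u21
  u17 = 0 | c.c.0 | 0 | =c=> u21
  u18 = (b.0 + b.0) | 0 | c.0 | =b=> u20, =c=> u22
  u19 = (b.0 + b.0) | c.0 | 0 | =b=> u21, =c=> u22
  u20 = 0 | 0 | c.0 | =c=> u23
  u21 = 0 | c.0 | 0 | =c=> u23
  u22 = (b.0 + b.0) | 0 | 0 | =b=> u23
  u23 = 0 | 0 | 0 | ·
LTS(Q): 24 reachable states
  v0 = (b.0 + b.0 + b.0) | c.c.0 | c.b.c.0 | =b=> v1, =c=> v2, =c=> v3
  v1 = 0 | c.c.0 | c.b.c.0 | =c=> v4, =c=> v5
  v2 = (b.0 + b.0 + b.0) | c.0 | c.b.c.0 | =b=> v4, =c=> v6, =c=> v7
  v3 = (b.0 + b.0 + b.0) | c.c.0 | b.c.0 | =b=> v5, =b=> v8, =c=> v7
  v4 = 0 | c.0 | c.b.c.0 | =c=> v10, =c=> v9
  v5 = 0 | c.c.0 | b.c.0 | =b=> v11, =c=> v10
  v6 = (b.0 + b.0 + b.0) | 0 | c.b.c.0 | =b=> v9, =c=> v12
  v7 = (b.0 + b.0 + b.0) | c.0 | b.c.0 | =b=> v10, =b=> v13, =c=> v12
  v8 = (b.0 + b.0 + b.0) | c.c.0 | c.0 | =b=> v11, =c=> v13, =c=> v14
  v9 = 0 | 0 | c.b.c.0 | =c=> v15
  v10 = 0 | c.0 | b.c.0 | =b=> v16, =c=> v15
  v11 = 0 | c.c.0 | c.0 | =c=> v16, =c=> v17
  v12 = (b.0 + b.0 + b.0) | 0 | b.c.0 | =b=> v15, =b=> v18
  v13 = (b.0 + b.0 + b.0) | c.0 | c.0 | =b=> v16, =c=> v18, =c=> v19
  v14 = (b.0 + b.0 + b.0) | c.c.0 | 0 | =b=> v17, =c=> v19
  v15 = 0 | 0 | b.c.0 | =b=> v20
  v16 = 0 | c.0 | c.0 | =c=> v20, =c=> v21
  v17 = 0 | c.c.0 | 0 | =c=> v21
  v18 = (b.0 + b.0 + b.0) | 0 | c.0 | =b=> v20, =c=> v22
  v19 = (b.0 + b.0 + b.0) | c.0 | 0 | =b=> v21, =c=> v22
  v20 = 0 | 0 | c.0 | =c=> v23
  v21 = 0 | c.0 | 0 | =c=> v23
  v22 = (b.0 + b.0 + b.0) | 0 | 0 | =b=> v23
  v23 = 0 | 0 | 0 | ·
Coarsest stable partition (strong bisimilarity classes):
  B0 = {u0, v0}
  B1 = {u1, v1}
  B2 = {u4, v4}
  B3 = {u9, v9}
  B4 = {u15, v15}
  B5 = {u20, u21, v20, v21}
  B6 = {u23, v23}
  B7 = {u10, v10}
  B8 = {u16, u17, v16, v17}
  B9 = {u5, v5}
  B10 = {u11, v11}
  B11 = {u3, v3}
  B12 = {u8, v8}
  B13 = {u13, u14, v13, v14}
  B14 = {u18, u19, v18, v19}
  B15 = {u22, v22}
  B16 = {u7, v7}
  B17 = {u12, v12}
  B18 = {u2, v2}
  B19 = {u6, v6}
u0 ∈ B0, v0 ∈ B0 → same block

bisimilar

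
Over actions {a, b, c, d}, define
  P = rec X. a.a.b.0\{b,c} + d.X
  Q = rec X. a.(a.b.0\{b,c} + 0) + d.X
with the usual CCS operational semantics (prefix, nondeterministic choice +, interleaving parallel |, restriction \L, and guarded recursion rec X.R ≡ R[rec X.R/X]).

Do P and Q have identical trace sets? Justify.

Reachable graph of P (4 states):
  m0 = rec X. a.a.b.0\{b,c} + d.X :: ··a··> m1, ··d··> m0
  m1 = a.b.0\{b,c} :: ··a··> m2
  m2 = b.0\{b,c} :: ··b··> m3
  m3 = 0\{b,c} :: ·
Reachable graph of Q (4 states):
  n0 = rec X. a.(a.b.0\{b,c} + 0) + d.X :: ··a··> n1, ··d··> n0
  n1 = a.b.0\{b,c} + 0 :: ··a··> n2
  n2 = b.0\{b,c} :: ··b··> n3
  n3 = 0\{b,c} :: ·
Coarsest stable partition (strong bisimilarity classes):
  B0 = {m0, n0}
  B1 = {m1, n1}
  B2 = {m2, n2}
  B3 = {m3, n3}
m0 ∈ B0, n0 ∈ B0 → same block
Bisimilar ⇒ trace-equivalent.

trace-equivalent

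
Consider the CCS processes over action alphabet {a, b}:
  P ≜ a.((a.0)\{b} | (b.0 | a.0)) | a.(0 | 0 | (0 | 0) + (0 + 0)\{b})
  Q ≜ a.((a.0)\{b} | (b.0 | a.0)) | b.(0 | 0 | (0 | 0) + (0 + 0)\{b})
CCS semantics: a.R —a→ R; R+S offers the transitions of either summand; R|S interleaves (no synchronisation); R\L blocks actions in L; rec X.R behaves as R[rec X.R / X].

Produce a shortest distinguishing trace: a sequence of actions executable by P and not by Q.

aaaa

LTS(P): 18 reachable states
  m0 = a.((a.0)\{b} | (b.0 | a.0)) | a.(0 | 0 | (0 | 0) + (0 + 0)\{b}) ⊢ -a-> m1, -a-> m2
  m1 = (a.0)\{b} | (b.0 | a.0) | a.(0 | 0 | (0 | 0) + (0 + 0)\{b}) ⊢ -a-> m3, -a-> m4, -a-> m5, -b-> m6
  m2 = a.((a.0)\{b} | (b.0 | a.0)) | (0 | 0 | (0 | 0) + (0 + 0)\{b}) ⊢ -a-> m4
  m3 = (a.0)\{b} | (b.0 | 0) | a.(0 | 0 | (0 | 0) + (0 + 0)\{b}) ⊢ -a-> m7, -a-> m8, -b-> m9
  m4 = (a.0)\{b} | (b.0 | a.0) | (0 | 0 | (0 | 0) + (0 + 0)\{b}) ⊢ -a-> m10, -a-> m7, -b-> m11
  m5 = 0\{b} | (b.0 | a.0) | a.(0 | 0 | (0 | 0) + (0 + 0)\{b}) ⊢ -a-> m10, -a-> m8, -b-> m12
  m6 = (a.0)\{b} | (0 | a.0) | a.(0 | 0 | (0 | 0) + (0 + 0)\{b}) ⊢ -a-> m11, -a-> m12, -a-> m9
  m7 = (a.0)\{b} | (b.0 | 0) | (0 | 0 | (0 | 0) + (0 + 0)\{b}) ⊢ -a-> m13, -b-> m14
  m8 = 0\{b} | (b.0 | 0) | a.(0 | 0 | (0 | 0) + (0 + 0)\{b}) ⊢ -a-> m13, -b-> m15
  m9 = (a.0)\{b} | (0 | 0) | a.(0 | 0 | (0 | 0) + (0 + 0)\{b}) ⊢ -a-> m14, -a-> m15
  m10 = 0\{b} | (b.0 | a.0) | (0 | 0 | (0 | 0) + (0 + 0)\{b}) ⊢ -a-> m13, -b-> m16
  m11 = (a.0)\{b} | (0 | a.0) | (0 | 0 | (0 | 0) + (0 + 0)\{b}) ⊢ -a-> m14, -a-> m16
  m12 = 0\{b} | (0 | a.0) | a.(0 | 0 | (0 | 0) + (0 + 0)\{b}) ⊢ -a-> m15, -a-> m16
  m13 = 0\{b} | (b.0 | 0) | (0 | 0 | (0 | 0) + (0 + 0)\{b}) ⊢ -b-> m17
  m14 = (a.0)\{b} | (0 | 0) | (0 | 0 | (0 | 0) + (0 + 0)\{b}) ⊢ -a-> m17
  m15 = 0\{b} | (0 | 0) | a.(0 | 0 | (0 | 0) + (0 + 0)\{b}) ⊢ -a-> m17
  m16 = 0\{b} | (0 | a.0) | (0 | 0 | (0 | 0) + (0 + 0)\{b}) ⊢ -a-> m17
  m17 = 0\{b} | (0 | 0) | (0 | 0 | (0 | 0) + (0 + 0)\{b}) ⊢ (no moves)
LTS(Q): 18 reachable states
  n0 = a.((a.0)\{b} | (b.0 | a.0)) | b.(0 | 0 | (0 | 0) + (0 + 0)\{b}) ⊢ -a-> n1, -b-> n2
  n1 = (a.0)\{b} | (b.0 | a.0) | b.(0 | 0 | (0 | 0) + (0 + 0)\{b}) ⊢ -a-> n3, -a-> n4, -b-> n5, -b-> n6
  n2 = a.((a.0)\{b} | (b.0 | a.0)) | (0 | 0 | (0 | 0) + (0 + 0)\{b}) ⊢ -a-> n6
  n3 = (a.0)\{b} | (b.0 | 0) | b.(0 | 0 | (0 | 0) + (0 + 0)\{b}) ⊢ -a-> n7, -b-> n8, -b-> n9
  n4 = 0\{b} | (b.0 | a.0) | b.(0 | 0 | (0 | 0) + (0 + 0)\{b}) ⊢ -a-> n7, -b-> n10, -b-> n11
  n5 = (a.0)\{b} | (0 | a.0) | b.(0 | 0 | (0 | 0) + (0 + 0)\{b}) ⊢ -a-> n10, -a-> n8, -b-> n12
  n6 = (a.0)\{b} | (b.0 | a.0) | (0 | 0 | (0 | 0) + (0 + 0)\{b}) ⊢ -a-> n11, -a-> n9, -b-> n12
  n7 = 0\{b} | (b.0 | 0) | b.(0 | 0 | (0 | 0) + (0 + 0)\{b}) ⊢ -b-> n13, -b-> n14
  n8 = (a.0)\{b} | (0 | 0) | b.(0 | 0 | (0 | 0) + (0 + 0)\{b}) ⊢ -a-> n13, -b-> n15
  n9 = (a.0)\{b} | (b.0 | 0) | (0 | 0 | (0 | 0) + (0 + 0)\{b}) ⊢ -a-> n14, -b-> n15
  n10 = 0\{b} | (0 | a.0) | b.(0 | 0 | (0 | 0) + (0 + 0)\{b}) ⊢ -a-> n13, -b-> n16
  n11 = 0\{b} | (b.0 | a.0) | (0 | 0 | (0 | 0) + (0 + 0)\{b}) ⊢ -a-> n14, -b-> n16
  n12 = (a.0)\{b} | (0 | a.0) | (0 | 0 | (0 | 0) + (0 + 0)\{b}) ⊢ -a-> n15, -a-> n16
  n13 = 0\{b} | (0 | 0) | b.(0 | 0 | (0 | 0) + (0 + 0)\{b}) ⊢ -b-> n17
  n14 = 0\{b} | (b.0 | 0) | (0 | 0 | (0 | 0) + (0 + 0)\{b}) ⊢ -b-> n17
  n15 = (a.0)\{b} | (0 | 0) | (0 | 0 | (0 | 0) + (0 + 0)\{b}) ⊢ -a-> n17
  n16 = 0\{b} | (0 | a.0) | (0 | 0 | (0 | 0) + (0 + 0)\{b}) ⊢ -a-> n17
  n17 = 0\{b} | (0 | 0) | (0 | 0 | (0 | 0) + (0 + 0)\{b}) ⊢ (no moves)
Executing aaaa from P (initial set {m0}):
  after a @ step 1: {m1, m2}
  after a @ step 2: {m3, m4, m5}
  after a @ step 3: {m10, m7, m8}
  after a @ step 4: {m13}
  ✓ P
Executing aaaa from Q (initial set {n0}):
  after a @ step 1: {n1}
  after a @ step 2: {n3, n4}
  after a @ step 3: {n7}
  after a @ step 4: ∅ (Q stuck)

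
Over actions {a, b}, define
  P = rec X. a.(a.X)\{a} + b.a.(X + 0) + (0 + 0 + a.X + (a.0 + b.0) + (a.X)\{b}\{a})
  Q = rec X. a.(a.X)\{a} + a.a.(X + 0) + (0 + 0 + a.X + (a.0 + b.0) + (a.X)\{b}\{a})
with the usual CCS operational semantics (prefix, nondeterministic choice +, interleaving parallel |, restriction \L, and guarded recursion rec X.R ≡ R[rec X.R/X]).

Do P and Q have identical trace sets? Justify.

Reachable graph of P (5 states):
  s0 = rec X. a.(a.X)\{a} + b.a.(X + 0) + (0 + 0 + a.X + (a.0 + b.0) + (a.X)\{b}\{a}) :: --a--▸ s0, --a--▸ s1, --a--▸ s2, --b--▸ s2, --b--▸ s3
  s1 = (a.(rec X. a.(a.X)\{a} + b.a.(X + 0) + (0 + 0 + a.X + (a.0 + b.0) + (a.X)\{b}\{a})))\{a} :: ∅
  s2 = 0 :: ∅
  s3 = a.((rec X. a.(a.X)\{a} + b.a.(X + 0) + (0 + 0 + a.X + (a.0 + b.0) + (a.X)\{b}\{a})) + 0) :: --a--▸ s4
  s4 = (rec X. a.(a.X)\{a} + b.a.(X + 0) + (0 + 0 + a.X + (a.0 + b.0) + (a.X)\{b}\{a})) + 0 :: --a--▸ s0, --a--▸ s1, --a--▸ s2, --b--▸ s2, --b--▸ s3
Reachable graph of Q (5 states):
  t0 = rec X. a.(a.X)\{a} + a.a.(X + 0) + (0 + 0 + a.X + (a.0 + b.0) + (a.X)\{b}\{a}) :: --a--▸ t0, --a--▸ t1, --a--▸ t2, --a--▸ t3, --b--▸ t2
  t1 = (a.(rec X. a.(a.X)\{a} + a.a.(X + 0) + (0 + 0 + a.X + (a.0 + b.0) + (a.X)\{b}\{a})))\{a} :: ∅
  t2 = 0 :: ∅
  t3 = a.((rec X. a.(a.X)\{a} + a.a.(X + 0) + (0 + 0 + a.X + (a.0 + b.0) + (a.X)\{b}\{a})) + 0) :: --a--▸ t4
  t4 = (rec X. a.(a.X)\{a} + a.a.(X + 0) + (0 + 0 + a.X + (a.0 + b.0) + (a.X)\{b}\{a})) + 0 :: --a--▸ t0, --a--▸ t1, --a--▸ t2, --a--▸ t3, --b--▸ t2
Run σ = ⟨ba⟩ on P: start {s0}
  step 1 (b): {s2, s3}
  step 2 (a): {s4}
  P completes σ.
Run σ = ⟨ba⟩ on Q: start {t0}
  step 1 (b): {t2}
  step 2 (a): ∅  — Q cannot continue

NO — witness ⟨ba⟩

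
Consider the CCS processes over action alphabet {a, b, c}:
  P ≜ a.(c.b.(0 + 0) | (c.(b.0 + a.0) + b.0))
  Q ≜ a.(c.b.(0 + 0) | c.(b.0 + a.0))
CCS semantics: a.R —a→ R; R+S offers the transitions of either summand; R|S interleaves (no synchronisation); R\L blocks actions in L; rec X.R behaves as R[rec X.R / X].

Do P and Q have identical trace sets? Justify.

trace-distinct — witness ⟨ab⟩

Reachable graph of P (10 states):
  u0 = a.(c.b.(0 + 0) | (c.(b.0 + a.0) + b.0)) → --a--▸ u1
  u1 = c.b.(0 + 0) | (c.(b.0 + a.0) + b.0) → --b--▸ u2, --c--▸ u3, --c--▸ u4
  u2 = c.b.(0 + 0) | 0 → --c--▸ u5
  u3 = b.(0 + 0) | (c.(b.0 + a.0) + b.0) → --b--▸ u5, --b--▸ u6, --c--▸ u7
  u4 = c.b.(0 + 0) | (b.0 + a.0) → --a--▸ u2, --b--▸ u2, --c--▸ u7
  u5 = b.(0 + 0) | 0 → --b--▸ u8
  u6 = (0 + 0) | (c.(b.0 + a.0) + b.0) → --b--▸ u8, --c--▸ u9
  u7 = b.(0 + 0) | (b.0 + a.0) → --a--▸ u5, --b--▸ u5, --b--▸ u9
  u8 = (0 + 0) | 0 → deadlocked
  u9 = (0 + 0) | (b.0 + a.0) → --a--▸ u8, --b--▸ u8
Reachable graph of Q (10 states):
  v0 = a.(c.b.(0 + 0) | c.(b.0 + a.0)) → --a--▸ v1
  v1 = c.b.(0 + 0) | c.(b.0 + a.0) → --c--▸ v2, --c--▸ v3
  v2 = b.(0 + 0) | c.(b.0 + a.0) → --b--▸ v4, --c--▸ v5
  v3 = c.b.(0 + 0) | (b.0 + a.0) → --a--▸ v6, --b--▸ v6, --c--▸ v5
  v4 = (0 + 0) | c.(b.0 + a.0) → --c--▸ v7
  v5 = b.(0 + 0) | (b.0 + a.0) → --a--▸ v8, --b--▸ v7, --b--▸ v8
  v6 = c.b.(0 + 0) | 0 → --c--▸ v8
  v7 = (0 + 0) | (b.0 + a.0) → --a--▸ v9, --b--▸ v9
  v8 = b.(0 + 0) | 0 → --b--▸ v9
  v9 = (0 + 0) | 0 → deadlocked
Run σ = ⟨ab⟩ on P: start {u0}
  [1] a ⇒ {u1}
  [2] b ⇒ {u2}
  ✓ P
Run σ = ⟨ab⟩ on Q: start {v0}
  [1] a ⇒ {v1}
  [2] b ⇒ no successor for Q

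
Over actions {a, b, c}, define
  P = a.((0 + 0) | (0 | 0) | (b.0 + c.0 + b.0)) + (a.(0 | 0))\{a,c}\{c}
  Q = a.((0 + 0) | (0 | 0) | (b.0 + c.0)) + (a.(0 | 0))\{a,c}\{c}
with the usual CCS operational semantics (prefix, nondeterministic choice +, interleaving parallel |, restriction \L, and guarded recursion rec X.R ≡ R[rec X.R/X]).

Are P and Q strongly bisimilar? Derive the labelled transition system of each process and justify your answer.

Reachable graph of P (3 states):
  s0 = a.((0 + 0) | (0 | 0) | (b.0 + c.0 + b.0)) + (a.(0 | 0))\{a,c}\{c} ⊢ =a=> s1
  s1 = (0 + 0) | (0 | 0) | (b.0 + c.0 + b.0) ⊢ =b=> s2, =c=> s2
  s2 = (0 + 0) | (0 | 0) | 0 ⊢ ∅
Reachable graph of Q (3 states):
  t0 = a.((0 + 0) | (0 | 0) | (b.0 + c.0)) + (a.(0 | 0))\{a,c}\{c} ⊢ =a=> t1
  t1 = (0 + 0) | (0 | 0) | (b.0 + c.0) ⊢ =b=> t2, =c=> t2
  t2 = (0 + 0) | (0 | 0) | 0 ⊢ ∅
Coarsest stable partition (strong bisimilarity classes):
  B0 = {s0, t0}
  B1 = {s1, t1}
  B2 = {s2, t2}
s0 ∈ B0, t0 ∈ B0 → same block

P ~ Q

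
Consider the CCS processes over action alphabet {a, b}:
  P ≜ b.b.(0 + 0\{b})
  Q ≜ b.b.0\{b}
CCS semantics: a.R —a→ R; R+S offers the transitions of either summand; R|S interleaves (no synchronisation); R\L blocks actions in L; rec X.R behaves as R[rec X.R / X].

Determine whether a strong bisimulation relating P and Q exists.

bisimilar

P's transition system — 3 states:
  p0 = b.b.(0 + 0\{b}) ⊢ —b→ p1
  p1 = b.(0 + 0\{b}) ⊢ —b→ p2
  p2 = 0 + 0\{b} ⊢ (no moves)
Q's transition system — 3 states:
  q0 = b.b.0\{b} ⊢ —b→ q1
  q1 = b.0\{b} ⊢ —b→ q2
  q2 = 0\{b} ⊢ (no moves)
Coarsest stable partition (strong bisimilarity classes):
  B0 = {p0, q0}
  B1 = {p1, q1}
  B2 = {p2, q2}
p0 ∈ B0, q0 ∈ B0 → same block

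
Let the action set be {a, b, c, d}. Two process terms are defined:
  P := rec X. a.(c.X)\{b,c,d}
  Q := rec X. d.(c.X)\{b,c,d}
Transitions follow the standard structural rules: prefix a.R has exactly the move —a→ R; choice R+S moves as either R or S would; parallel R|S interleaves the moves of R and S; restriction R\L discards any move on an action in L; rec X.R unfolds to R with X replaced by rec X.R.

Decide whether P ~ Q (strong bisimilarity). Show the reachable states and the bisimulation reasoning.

P ≁ Q

P's transition system — 2 states:
  u0 = rec X. a.(c.X)\{b,c,d} → --a--▸ u1
  u1 = (c.(rec X. a.(c.X)\{b,c,d}))\{b,c,d} → ∅
Q's transition system — 2 states:
  v0 = rec X. d.(c.X)\{b,c,d} → --d--▸ v1
  v1 = (c.(rec X. d.(c.X)\{b,c,d}))\{b,c,d} → ∅
Partition-refinement fixed point:
  B0 = {u0}
  B1 = {u1, v1}
  B2 = {v0}
u0 ∈ B0, v0 ∈ B2 → different blocks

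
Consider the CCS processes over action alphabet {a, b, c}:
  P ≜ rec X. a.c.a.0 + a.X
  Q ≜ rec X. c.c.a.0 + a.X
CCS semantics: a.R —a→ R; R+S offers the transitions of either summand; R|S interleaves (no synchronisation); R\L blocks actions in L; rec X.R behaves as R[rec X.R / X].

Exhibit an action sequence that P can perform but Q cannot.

aca

P's transition system — 4 states:
  p0 = rec X. a.c.a.0 + a.X has moves —a→ p0, —a→ p1
  p1 = c.a.0 has moves —c→ p2
  p2 = a.0 has moves —a→ p3
  p3 = 0 has moves deadlocked
Q's transition system — 4 states:
  q0 = rec X. c.c.a.0 + a.X has moves —a→ q0, —c→ q1
  q1 = c.a.0 has moves —c→ q2
  q2 = a.0 has moves —a→ q3
  q3 = 0 has moves deadlocked
Executing aca from P (initial set {p0}):
  step 1 (a): {p0, p1}
  step 2 (c): {p2}
  step 3 (a): {p3}
  ✓ P
Executing aca from Q (initial set {q0}):
  step 1 (a): {q0}
  step 2 (c): {q1}
  step 3 (a): no successor for Q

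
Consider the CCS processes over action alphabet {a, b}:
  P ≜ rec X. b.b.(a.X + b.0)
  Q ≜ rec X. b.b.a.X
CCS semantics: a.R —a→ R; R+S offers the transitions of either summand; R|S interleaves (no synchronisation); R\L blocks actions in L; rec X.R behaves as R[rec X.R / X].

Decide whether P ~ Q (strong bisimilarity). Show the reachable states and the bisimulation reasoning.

Reachable graph of P (4 states):
  s0 = rec X. b.b.(a.X + b.0) :: =b=> s1
  s1 = b.(a.(rec X. b.b.(a.X + b.0)) + b.0) :: =b=> s2
  s2 = a.(rec X. b.b.(a.X + b.0)) + b.0 :: =a=> s0, =b=> s3
  s3 = 0 :: ∅
Reachable graph of Q (3 states):
  t0 = rec X. b.b.a.X :: =b=> t1
  t1 = b.a.(rec X. b.b.a.X) :: =b=> t2
  t2 = a.(rec X. b.b.a.X) :: =a=> t0
Coarsest stable partition (strong bisimilarity classes):
  B0 = {s0}
  B1 = {s1}
  B2 = {s2}
  B3 = {s3}
  B4 = {t0}
  B5 = {t1}
  B6 = {t2}
s0 ∈ B0, t0 ∈ B4 → different blocks

not bisimilar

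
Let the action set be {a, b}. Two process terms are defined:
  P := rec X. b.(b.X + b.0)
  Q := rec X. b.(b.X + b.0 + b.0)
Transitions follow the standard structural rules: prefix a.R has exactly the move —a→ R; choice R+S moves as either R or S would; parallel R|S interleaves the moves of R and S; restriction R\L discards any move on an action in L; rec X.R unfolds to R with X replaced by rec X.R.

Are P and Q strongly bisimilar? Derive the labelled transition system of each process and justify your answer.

P ~ Q

Reachable graph of P (3 states):
  m0 = rec X. b.(b.X + b.0) | =b=> m1
  m1 = b.(rec X. b.(b.X + b.0)) + b.0 | =b=> m0, =b=> m2
  m2 = 0 | deadlocked
Reachable graph of Q (3 states):
  n0 = rec X. b.(b.X + b.0 + b.0) | =b=> n1
  n1 = b.(rec X. b.(b.X + b.0 + b.0)) + b.0 + b.0 | =b=> n0, =b=> n2
  n2 = 0 | deadlocked
Partition-refinement fixed point:
  B0 = {m0, n0}
  B1 = {m1, n1}
  B2 = {m2, n2}
m0 ∈ B0, n0 ∈ B0 → same block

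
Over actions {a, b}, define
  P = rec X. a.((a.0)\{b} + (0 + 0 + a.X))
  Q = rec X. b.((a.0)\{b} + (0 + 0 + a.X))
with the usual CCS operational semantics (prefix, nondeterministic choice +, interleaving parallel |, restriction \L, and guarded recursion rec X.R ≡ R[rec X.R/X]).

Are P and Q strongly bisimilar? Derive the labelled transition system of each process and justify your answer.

LTS(P): 3 reachable states
  s0 = rec X. a.((a.0)\{b} + (0 + 0 + a.X)) | —a→ s1
  s1 = (a.0)\{b} + (0 + 0 + a.(rec X. a.((a.0)\{b} + (0 + 0 + a.X)))) | —a→ s0, —a→ s2
  s2 = 0\{b} | stopped
LTS(Q): 3 reachable states
  t0 = rec X. b.((a.0)\{b} + (0 + 0 + a.X)) | —b→ t1
  t1 = (a.0)\{b} + (0 + 0 + a.(rec X. b.((a.0)\{b} + (0 + 0 + a.X)))) | —a→ t0, —a→ t2
  t2 = 0\{b} | stopped
Bisimilarity quotient blocks:
  B0 = {s0}
  B1 = {s1}
  B2 = {s2, t2}
  B3 = {t0}
  B4 = {t1}
s0 ∈ B0, t0 ∈ B3 → different blocks

P ≁ Q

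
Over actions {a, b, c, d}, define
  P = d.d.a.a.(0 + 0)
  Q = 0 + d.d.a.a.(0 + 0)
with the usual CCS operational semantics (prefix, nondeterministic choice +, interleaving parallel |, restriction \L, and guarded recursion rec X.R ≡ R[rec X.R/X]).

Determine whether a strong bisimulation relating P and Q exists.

P's transition system — 5 states:
  s0 = d.d.a.a.(0 + 0) ⊢ =d=> s1
  s1 = d.a.a.(0 + 0) ⊢ =d=> s2
  s2 = a.a.(0 + 0) ⊢ =a=> s3
  s3 = a.(0 + 0) ⊢ =a=> s4
  s4 = 0 + 0 ⊢ deadlocked
Q's transition system — 5 states:
  t0 = 0 + d.d.a.a.(0 + 0) ⊢ =d=> t1
  t1 = d.a.a.(0 + 0) ⊢ =d=> t2
  t2 = a.a.(0 + 0) ⊢ =a=> t3
  t3 = a.(0 + 0) ⊢ =a=> t4
  t4 = 0 + 0 ⊢ deadlocked
Coarsest stable partition (strong bisimilarity classes):
  B0 = {s0, t0}
  B1 = {s1, t1}
  B2 = {s2, t2}
  B3 = {s3, t3}
  B4 = {s4, t4}
s0 ∈ B0, t0 ∈ B0 → same block

P ~ Q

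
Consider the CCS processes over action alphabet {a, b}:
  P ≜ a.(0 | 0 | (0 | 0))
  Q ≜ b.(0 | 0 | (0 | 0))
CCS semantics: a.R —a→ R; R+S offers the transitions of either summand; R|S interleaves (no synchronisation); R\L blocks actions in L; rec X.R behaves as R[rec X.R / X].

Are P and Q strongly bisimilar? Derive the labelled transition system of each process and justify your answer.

P's transition system — 2 states:
  s0 = a.(0 | 0 | (0 | 0)) :: =a=> s1
  s1 = 0 | 0 | (0 | 0) :: ·
Q's transition system — 2 states:
  t0 = b.(0 | 0 | (0 | 0)) :: =b=> t1
  t1 = 0 | 0 | (0 | 0) :: ·
Coarsest stable partition (strong bisimilarity classes):
  B0 = {s0}
  B1 = {s1, t1}
  B2 = {t0}
s0 ∈ B0, t0 ∈ B2 → different blocks

P ≁ Q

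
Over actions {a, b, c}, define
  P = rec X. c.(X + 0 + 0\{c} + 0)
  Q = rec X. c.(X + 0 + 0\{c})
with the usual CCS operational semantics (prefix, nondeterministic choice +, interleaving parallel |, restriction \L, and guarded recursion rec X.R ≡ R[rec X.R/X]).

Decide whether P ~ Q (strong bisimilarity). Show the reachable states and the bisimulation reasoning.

P's transition system — 2 states:
  p0 = rec X. c.(X + 0 + 0\{c} + 0) :: --c--▸ p1
  p1 = (rec X. c.(X + 0 + 0\{c} + 0)) + 0 + 0\{c} + 0 :: --c--▸ p1
Q's transition system — 2 states:
  q0 = rec X. c.(X + 0 + 0\{c}) :: --c--▸ q1
  q1 = (rec X. c.(X + 0 + 0\{c})) + 0 + 0\{c} :: --c--▸ q1
Bisimilarity quotient blocks:
  B0 = {p0, p1, q0, q1}
p0 ∈ B0, q0 ∈ B0 → same block

YES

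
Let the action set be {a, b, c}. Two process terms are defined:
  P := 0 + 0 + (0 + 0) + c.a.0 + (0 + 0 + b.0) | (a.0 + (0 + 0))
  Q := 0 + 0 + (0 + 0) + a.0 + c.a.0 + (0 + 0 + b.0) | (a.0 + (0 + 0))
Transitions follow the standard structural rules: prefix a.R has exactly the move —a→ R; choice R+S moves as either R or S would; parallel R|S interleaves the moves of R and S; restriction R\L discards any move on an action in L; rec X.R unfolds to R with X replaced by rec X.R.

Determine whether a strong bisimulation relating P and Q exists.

NO

Reachable graph of P (6 states):
  s0 = 0 + 0 + (0 + 0) + c.a.0 + (0 + 0 + b.0) | (a.0 + (0 + 0)) :: ··a··> s1, ··b··> s2, ··c··> s3
  s1 = (0 + 0 + b.0) | 0 :: ··b··> s4
  s2 = 0 | (a.0 + (0 + 0)) :: ··a··> s4
  s3 = a.0 :: ··a··> s5
  s4 = 0 | 0 :: stopped
  s5 = 0 :: stopped
Reachable graph of Q (6 states):
  t0 = 0 + 0 + (0 + 0) + a.0 + c.a.0 + (0 + 0 + b.0) | (a.0 + (0 + 0)) :: ··a··> t1, ··a··> t2, ··b··> t3, ··c··> t4
  t1 = (0 + 0 + b.0) | 0 :: ··b··> t5
  t2 = 0 :: stopped
  t3 = 0 | (a.0 + (0 + 0)) :: ··a··> t5
  t4 = a.0 :: ··a··> t2
  t5 = 0 | 0 :: stopped
Bisimilarity quotient blocks:
  B0 = {s0}
  B1 = {s1, t1}
  B2 = {s4, s5, t2, t5}
  B3 = {s2, s3, t3, t4}
  B4 = {t0}
s0 ∈ B0, t0 ∈ B4 → different blocks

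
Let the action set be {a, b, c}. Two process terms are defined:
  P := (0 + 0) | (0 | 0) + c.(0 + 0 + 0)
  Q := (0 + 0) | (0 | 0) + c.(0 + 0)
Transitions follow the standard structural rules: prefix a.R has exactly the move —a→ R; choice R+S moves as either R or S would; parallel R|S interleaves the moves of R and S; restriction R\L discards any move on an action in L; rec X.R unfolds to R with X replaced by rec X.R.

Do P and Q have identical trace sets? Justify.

traces(P) = traces(Q)

Reachable graph of P (2 states):
  s0 = (0 + 0) | (0 | 0) + c.(0 + 0 + 0) :: --c--▸ s1
  s1 = 0 + 0 + 0 :: ∅
Reachable graph of Q (2 states):
  t0 = (0 + 0) | (0 | 0) + c.(0 + 0) :: --c--▸ t1
  t1 = 0 + 0 :: ∅
Coarsest stable partition (strong bisimilarity classes):
  B0 = {s0, t0}
  B1 = {s1, t1}
s0 ∈ B0, t0 ∈ B0 → same block
Bisimilar ⇒ trace-equivalent.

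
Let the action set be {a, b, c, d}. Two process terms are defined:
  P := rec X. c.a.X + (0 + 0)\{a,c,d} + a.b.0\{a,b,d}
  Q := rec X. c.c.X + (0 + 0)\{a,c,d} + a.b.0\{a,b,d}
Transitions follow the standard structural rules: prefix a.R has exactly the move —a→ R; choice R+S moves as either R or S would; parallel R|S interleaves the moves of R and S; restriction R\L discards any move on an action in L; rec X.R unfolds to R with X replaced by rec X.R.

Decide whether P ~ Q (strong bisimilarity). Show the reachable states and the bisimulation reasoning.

LTS(P): 4 reachable states
  p0 = rec X. c.a.X + (0 + 0)\{a,c,d} + a.b.0\{a,b,d} ⊢ --a--▸ p1, --c--▸ p2
  p1 = b.0\{a,b,d} ⊢ --b--▸ p3
  p2 = a.(rec X. c.a.X + (0 + 0)\{a,c,d} + a.b.0\{a,b,d}) ⊢ --a--▸ p0
  p3 = 0\{a,b,d} ⊢ stopped
LTS(Q): 4 reachable states
  q0 = rec X. c.c.X + (0 + 0)\{a,c,d} + a.b.0\{a,b,d} ⊢ --a--▸ q1, --c--▸ q2
  q1 = b.0\{a,b,d} ⊢ --b--▸ q3
  q2 = c.(rec X. c.c.X + (0 + 0)\{a,c,d} + a.b.0\{a,b,d}) ⊢ --c--▸ q0
  q3 = 0\{a,b,d} ⊢ stopped
Coarsest stable partition (strong bisimilarity classes):
  B0 = {p0}
  B1 = {p1, q1}
  B2 = {p3, q3}
  B3 = {p2}
  B4 = {q0}
  B5 = {q2}
p0 ∈ B0, q0 ∈ B4 → different blocks

NO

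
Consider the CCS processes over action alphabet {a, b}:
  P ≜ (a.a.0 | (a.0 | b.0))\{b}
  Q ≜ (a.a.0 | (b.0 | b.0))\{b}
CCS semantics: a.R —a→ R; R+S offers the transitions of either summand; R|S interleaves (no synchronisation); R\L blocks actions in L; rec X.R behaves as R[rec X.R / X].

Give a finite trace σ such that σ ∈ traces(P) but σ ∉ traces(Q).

P's transition system — 6 states:
  s0 = (a.a.0 | (a.0 | b.0))\{b} has moves =a=> s1, =a=> s2
  s1 = (a.0 | (a.0 | b.0))\{b} has moves =a=> s3, =a=> s4
  s2 = (a.a.0 | (0 | b.0))\{b} has moves =a=> s4
  s3 = (0 | (a.0 | b.0))\{b} has moves =a=> s5
  s4 = (a.0 | (0 | b.0))\{b} has moves =a=> s5
  s5 = (0 | (0 | b.0))\{b} has moves stopped
Q's transition system — 3 states:
  t0 = (a.a.0 | (b.0 | b.0))\{b} has moves =a=> t1
  t1 = (a.0 | (b.0 | b.0))\{b} has moves =a=> t2
  t2 = (0 | (b.0 | b.0))\{b} has moves stopped
Executing aaa from P (initial set {s0}):
  after a @ step 1: {s1, s2}
  after a @ step 2: {s3, s4}
  after a @ step 3: {s5}
  ✓ P
Executing aaa from Q (initial set {t0}):
  after a @ step 1: {t1}
  after a @ step 2: {t2}
  after a @ step 3: ∅ (Q stuck)

aaa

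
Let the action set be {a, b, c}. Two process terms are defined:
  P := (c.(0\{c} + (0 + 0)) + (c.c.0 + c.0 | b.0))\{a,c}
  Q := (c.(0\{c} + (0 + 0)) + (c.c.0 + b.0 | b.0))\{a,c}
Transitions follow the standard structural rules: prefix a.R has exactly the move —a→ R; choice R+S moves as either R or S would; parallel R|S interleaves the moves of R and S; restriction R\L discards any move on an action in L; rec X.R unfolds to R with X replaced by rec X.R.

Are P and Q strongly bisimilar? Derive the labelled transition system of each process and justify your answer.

Reachable graph of P (2 states):
  p0 = (c.(0\{c} + (0 + 0)) + (c.c.0 + c.0 | b.0))\{a,c} ⊢ —b→ p1
  p1 = (c.0 | 0)\{a,c} ⊢ stopped
Reachable graph of Q (4 states):
  q0 = (c.(0\{c} + (0 + 0)) + (c.c.0 + b.0 | b.0))\{a,c} ⊢ —b→ q1, —b→ q2
  q1 = (0 | b.0)\{a,c} ⊢ —b→ q3
  q2 = (b.0 | 0)\{a,c} ⊢ —b→ q3
  q3 = (0 | 0)\{a,c} ⊢ stopped
Coarsest stable partition (strong bisimilarity classes):
  B0 = {p0, q1, q2}
  B1 = {p1, q3}
  B2 = {q0}
p0 ∈ B0, q0 ∈ B2 → different blocks

not bisimilar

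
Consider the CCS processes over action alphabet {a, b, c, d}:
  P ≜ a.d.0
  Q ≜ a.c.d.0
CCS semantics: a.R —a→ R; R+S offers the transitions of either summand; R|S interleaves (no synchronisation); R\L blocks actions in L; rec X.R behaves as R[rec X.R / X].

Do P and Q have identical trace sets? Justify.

trace-distinct — witness ⟨ad⟩

LTS(P): 3 reachable states
  u0 = a.d.0 :: =a=> u1
  u1 = d.0 :: =d=> u2
  u2 = 0 :: (no moves)
LTS(Q): 4 reachable states
  v0 = a.c.d.0 :: =a=> v1
  v1 = c.d.0 :: =c=> v2
  v2 = d.0 :: =d=> v3
  v3 = 0 :: (no moves)
Run σ = ⟨ad⟩ on P: start {u0}
  step 1 (a): {u1}
  step 2 (d): {u2}
  ✓ P
Run σ = ⟨ad⟩ on Q: start {v0}
  step 1 (a): {v1}
  step 2 (d): no successor for Q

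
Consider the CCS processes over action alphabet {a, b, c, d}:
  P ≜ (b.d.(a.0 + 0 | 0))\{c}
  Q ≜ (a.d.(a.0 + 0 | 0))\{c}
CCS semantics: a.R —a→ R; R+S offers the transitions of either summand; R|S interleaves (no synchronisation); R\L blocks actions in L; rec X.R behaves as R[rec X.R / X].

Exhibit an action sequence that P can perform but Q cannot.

b

P's transition system — 4 states:
  p0 = (b.d.(a.0 + 0 | 0))\{c} :: ··b··> p1
  p1 = (d.(a.0 + 0 | 0))\{c} :: ··d··> p2
  p2 = (a.0 + 0 | 0)\{c} :: ··a··> p3
  p3 = 0\{c} :: (no moves)
Q's transition system — 4 states:
  q0 = (a.d.(a.0 + 0 | 0))\{c} :: ··a··> q1
  q1 = (d.(a.0 + 0 | 0))\{c} :: ··d··> q2
  q2 = (a.0 + 0 | 0)\{c} :: ··a··> q3
  q3 = 0\{c} :: (no moves)
Trace ⟨b⟩ through P, begin at {p0}:
  step 1 (b): {p1}
  P completes σ.
Trace ⟨b⟩ through Q, begin at {q0}:
  step 1 (b): ∅  — Q cannot continue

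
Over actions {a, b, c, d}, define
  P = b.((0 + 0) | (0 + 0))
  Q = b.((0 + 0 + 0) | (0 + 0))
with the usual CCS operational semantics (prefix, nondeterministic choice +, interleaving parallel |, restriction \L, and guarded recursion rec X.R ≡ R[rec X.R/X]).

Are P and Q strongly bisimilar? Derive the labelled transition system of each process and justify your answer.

LTS(P): 2 reachable states
  m0 = b.((0 + 0) | (0 + 0)) | ··b··> m1
  m1 = (0 + 0) | (0 + 0) | ·
LTS(Q): 2 reachable states
  n0 = b.((0 + 0 + 0) | (0 + 0)) | ··b··> n1
  n1 = (0 + 0 + 0) | (0 + 0) | ·
Partition-refinement fixed point:
  B0 = {m0, n0}
  B1 = {m1, n1}
m0 ∈ B0, n0 ∈ B0 → same block

YES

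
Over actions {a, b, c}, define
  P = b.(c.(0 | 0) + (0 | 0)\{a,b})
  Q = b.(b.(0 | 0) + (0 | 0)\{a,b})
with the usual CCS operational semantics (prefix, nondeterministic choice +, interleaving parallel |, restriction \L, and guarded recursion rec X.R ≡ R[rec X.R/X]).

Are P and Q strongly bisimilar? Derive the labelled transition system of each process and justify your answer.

P's transition system — 3 states:
  s0 = b.(c.(0 | 0) + (0 | 0)\{a,b}) has moves ··b··> s1
  s1 = c.(0 | 0) + (0 | 0)\{a,b} has moves ··c··> s2
  s2 = 0 | 0 has moves stopped
Q's transition system — 3 states:
  t0 = b.(b.(0 | 0) + (0 | 0)\{a,b}) has moves ··b··> t1
  t1 = b.(0 | 0) + (0 | 0)\{a,b} has moves ··b··> t2
  t2 = 0 | 0 has moves stopped
Partition-refinement fixed point:
  B0 = {s0}
  B1 = {s1}
  B2 = {s2, t2}
  B3 = {t0}
  B4 = {t1}
s0 ∈ B0, t0 ∈ B3 → different blocks

NO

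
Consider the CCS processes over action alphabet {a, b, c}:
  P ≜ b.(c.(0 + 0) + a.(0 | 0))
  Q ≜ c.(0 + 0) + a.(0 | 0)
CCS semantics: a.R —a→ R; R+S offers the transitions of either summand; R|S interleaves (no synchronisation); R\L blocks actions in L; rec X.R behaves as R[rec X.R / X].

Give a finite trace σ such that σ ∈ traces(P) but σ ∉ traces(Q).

b

P's transition system — 4 states:
  m0 = b.(c.(0 + 0) + a.(0 | 0)) → =b=> m1
  m1 = c.(0 + 0) + a.(0 | 0) → =a=> m2, =c=> m3
  m2 = 0 | 0 → (no moves)
  m3 = 0 + 0 → (no moves)
Q's transition system — 3 states:
  n0 = c.(0 + 0) + a.(0 | 0) → =a=> n1, =c=> n2
  n1 = 0 | 0 → (no moves)
  n2 = 0 + 0 → (no moves)
Run σ = ⟨b⟩ on P: start {m0}
  [1] b ⇒ {m1}
  P completes σ.
Run σ = ⟨b⟩ on Q: start {n0}
  [1] b ⇒ ∅ (Q stuck)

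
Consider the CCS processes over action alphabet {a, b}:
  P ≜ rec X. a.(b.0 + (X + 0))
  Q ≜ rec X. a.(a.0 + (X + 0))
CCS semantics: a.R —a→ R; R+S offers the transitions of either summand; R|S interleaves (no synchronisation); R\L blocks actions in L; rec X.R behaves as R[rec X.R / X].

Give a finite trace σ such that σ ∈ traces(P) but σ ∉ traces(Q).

ab

Reachable graph of P (3 states):
  p0 = rec X. a.(b.0 + (X + 0)) ⊢ ··a··> p1
  p1 = b.0 + ((rec X. a.(b.0 + (X + 0))) + 0) ⊢ ··a··> p1, ··b··> p2
  p2 = 0 ⊢ ·
Reachable graph of Q (3 states):
  q0 = rec X. a.(a.0 + (X + 0)) ⊢ ··a··> q1
  q1 = a.0 + ((rec X. a.(a.0 + (X + 0))) + 0) ⊢ ··a··> q1, ··a··> q2
  q2 = 0 ⊢ ·
Executing ab from P (initial set {p0}):
  after a @ step 1: {p1}
  after b @ step 2: {p2}
  — P admits the full trace.
Executing ab from Q (initial set {q0}):
  after a @ step 1: {q1}
  after b @ step 2: ∅  — Q cannot continue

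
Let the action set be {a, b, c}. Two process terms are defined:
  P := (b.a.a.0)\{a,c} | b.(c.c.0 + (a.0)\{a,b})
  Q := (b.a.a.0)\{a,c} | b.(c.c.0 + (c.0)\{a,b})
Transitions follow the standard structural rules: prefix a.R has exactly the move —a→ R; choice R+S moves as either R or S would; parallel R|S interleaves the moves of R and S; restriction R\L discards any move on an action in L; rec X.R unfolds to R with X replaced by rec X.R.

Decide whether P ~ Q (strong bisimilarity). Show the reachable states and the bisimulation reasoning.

P ≁ Q

P's transition system — 8 states:
  p0 = (b.a.a.0)\{a,c} | b.(c.c.0 + (a.0)\{a,b}) :: —b→ p1, —b→ p2
  p1 = (a.a.0)\{a,c} | b.(c.c.0 + (a.0)\{a,b}) :: —b→ p3
  p2 = (b.a.a.0)\{a,c} | (c.c.0 + (a.0)\{a,b}) :: —b→ p3, —c→ p4
  p3 = (a.a.0)\{a,c} | (c.c.0 + (a.0)\{a,b}) :: —c→ p5
  p4 = (b.a.a.0)\{a,c} | c.0 :: —b→ p5, —c→ p6
  p5 = (a.a.0)\{a,c} | c.0 :: —c→ p7
  p6 = (b.a.a.0)\{a,c} | 0 :: —b→ p7
  p7 = (a.a.0)\{a,c} | 0 :: deadlocked
Q's transition system — 10 states:
  q0 = (b.a.a.0)\{a,c} | b.(c.c.0 + (c.0)\{a,b}) :: —b→ q1, —b→ q2
  q1 = (a.a.0)\{a,c} | b.(c.c.0 + (c.0)\{a,b}) :: —b→ q3
  q2 = (b.a.a.0)\{a,c} | (c.c.0 + (c.0)\{a,b}) :: —b→ q3, —c→ q4, —c→ q5
  q3 = (a.a.0)\{a,c} | (c.c.0 + (c.0)\{a,b}) :: —c→ q6, —c→ q7
  q4 = (b.a.a.0)\{a,c} | 0\{a,b} :: —b→ q6
  q5 = (b.a.a.0)\{a,c} | c.0 :: —b→ q7, —c→ q8
  q6 = (a.a.0)\{a,c} | 0\{a,b} :: deadlocked
  q7 = (a.a.0)\{a,c} | c.0 :: —c→ q9
  q8 = (b.a.a.0)\{a,c} | 0 :: —b→ q9
  q9 = (a.a.0)\{a,c} | 0 :: deadlocked
Coarsest stable partition (strong bisimilarity classes):
  B0 = {p0}
  B1 = {p1}
  B2 = {p3}
  B3 = {p5, q7}
  B4 = {p7, q6, q9}
  B5 = {p2}
  B6 = {p4, q5}
  B7 = {p6, q4, q8}
  B8 = {q0}
  B9 = {q2}
  B10 = {q3}
  B11 = {q1}
p0 ∈ B0, q0 ∈ B8 → different blocks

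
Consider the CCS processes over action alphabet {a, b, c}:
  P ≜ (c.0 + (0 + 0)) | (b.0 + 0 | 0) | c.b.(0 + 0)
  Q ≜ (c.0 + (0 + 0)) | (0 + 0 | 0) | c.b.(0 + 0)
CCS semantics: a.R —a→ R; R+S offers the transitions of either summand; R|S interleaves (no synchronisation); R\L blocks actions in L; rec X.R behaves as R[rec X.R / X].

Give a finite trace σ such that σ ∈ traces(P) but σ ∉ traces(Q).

P's transition system — 12 states:
  p0 = (c.0 + (0 + 0)) | (b.0 + 0 | 0) | c.b.(0 + 0) :: =b=> p1, =c=> p2, =c=> p3
  p1 = (c.0 + (0 + 0)) | 0 | c.b.(0 + 0) :: =c=> p4, =c=> p5
  p2 = (c.0 + (0 + 0)) | (b.0 + 0 | 0) | b.(0 + 0) :: =b=> p4, =b=> p6, =c=> p7
  p3 = 0 | (b.0 + 0 | 0) | c.b.(0 + 0) :: =b=> p5, =c=> p7
  p4 = (c.0 + (0 + 0)) | 0 | b.(0 + 0) :: =b=> p8, =c=> p9
  p5 = 0 | 0 | c.b.(0 + 0) :: =c=> p9
  p6 = (c.0 + (0 + 0)) | (b.0 + 0 | 0) | (0 + 0) :: =b=> p8, =c=> p10
  p7 = 0 | (b.0 + 0 | 0) | b.(0 + 0) :: =b=> p10, =b=> p9
  p8 = (c.0 + (0 + 0)) | 0 | (0 + 0) :: =c=> p11
  p9 = 0 | 0 | b.(0 + 0) :: =b=> p11
  p10 = 0 | (b.0 + 0 | 0) | (0 + 0) :: =b=> p11
  p11 = 0 | 0 | (0 + 0) :: deadlocked
Q's transition system — 6 states:
  q0 = (c.0 + (0 + 0)) | (0 + 0 | 0) | c.b.(0 + 0) :: =c=> q1, =c=> q2
  q1 = (c.0 + (0 + 0)) | (0 + 0 | 0) | b.(0 + 0) :: =b=> q3, =c=> q4
  q2 = 0 | (0 + 0 | 0) | c.b.(0 + 0) :: =c=> q4
  q3 = (c.0 + (0 + 0)) | (0 + 0 | 0) | (0 + 0) :: =c=> q5
  q4 = 0 | (0 + 0 | 0) | b.(0 + 0) :: =b=> q5
  q5 = 0 | (0 + 0 | 0) | (0 + 0) :: deadlocked
Executing b from P (initial set {p0}):
  step 1 (b): {p1}
  ✓ P
Executing b from Q (initial set {q0}):
  step 1 (b): ∅  — Q cannot continue

b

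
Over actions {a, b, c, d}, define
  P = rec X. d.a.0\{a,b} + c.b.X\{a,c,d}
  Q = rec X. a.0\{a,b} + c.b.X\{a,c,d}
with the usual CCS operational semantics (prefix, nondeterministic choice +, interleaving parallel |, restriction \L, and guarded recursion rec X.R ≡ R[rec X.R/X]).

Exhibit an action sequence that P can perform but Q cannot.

d

P's transition system — 5 states:
  p0 = rec X. d.a.0\{a,b} + c.b.X\{a,c,d} | --c--▸ p1, --d--▸ p2
  p1 = b.(rec X. d.a.0\{a,b} + c.b.X\{a,c,d})\{a,c,d} | --b--▸ p3
  p2 = a.0\{a,b} | --a--▸ p4
  p3 = (rec X. d.a.0\{a,b} + c.b.X\{a,c,d})\{a,c,d} | ·
  p4 = 0\{a,b} | ·
Q's transition system — 4 states:
  q0 = rec X. a.0\{a,b} + c.b.X\{a,c,d} | --a--▸ q1, --c--▸ q2
  q1 = 0\{a,b} | ·
  q2 = b.(rec X. a.0\{a,b} + c.b.X\{a,c,d})\{a,c,d} | --b--▸ q3
  q3 = (rec X. a.0\{a,b} + c.b.X\{a,c,d})\{a,c,d} | ·
Run σ = ⟨d⟩ on P: start {p0}
  step 1 (d): {p2}
  P completes σ.
Run σ = ⟨d⟩ on Q: start {q0}
  step 1 (d): no successor for Q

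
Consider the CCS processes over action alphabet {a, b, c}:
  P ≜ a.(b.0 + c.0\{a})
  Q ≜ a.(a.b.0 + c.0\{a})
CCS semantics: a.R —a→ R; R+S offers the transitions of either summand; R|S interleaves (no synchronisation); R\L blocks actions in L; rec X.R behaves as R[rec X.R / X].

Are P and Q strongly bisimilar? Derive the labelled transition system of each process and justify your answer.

P ≁ Q

P's transition system — 4 states:
  u0 = a.(b.0 + c.0\{a}) :: -a-> u1
  u1 = b.0 + c.0\{a} :: -b-> u2, -c-> u3
  u2 = 0 :: deadlocked
  u3 = 0\{a} :: deadlocked
Q's transition system — 5 states:
  v0 = a.(a.b.0 + c.0\{a}) :: -a-> v1
  v1 = a.b.0 + c.0\{a} :: -a-> v2, -c-> v3
  v2 = b.0 :: -b-> v4
  v3 = 0\{a} :: deadlocked
  v4 = 0 :: deadlocked
Partition-refinement fixed point:
  B0 = {u0}
  B1 = {u1}
  B2 = {u2, u3, v3, v4}
  B3 = {v0}
  B4 = {v1}
  B5 = {v2}
u0 ∈ B0, v0 ∈ B3 → different blocks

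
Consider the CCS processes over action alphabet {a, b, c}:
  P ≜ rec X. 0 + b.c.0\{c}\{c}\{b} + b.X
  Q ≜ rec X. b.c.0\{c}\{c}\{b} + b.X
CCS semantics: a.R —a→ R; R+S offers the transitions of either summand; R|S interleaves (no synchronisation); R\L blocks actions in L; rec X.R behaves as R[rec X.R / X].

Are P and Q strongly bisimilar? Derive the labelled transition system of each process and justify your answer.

YES

Reachable graph of P (3 states):
  u0 = rec X. 0 + b.c.0\{c}\{c}\{b} + b.X :: -b-> u0, -b-> u1
  u1 = c.0\{c}\{c}\{b} :: -c-> u2
  u2 = 0\{c}\{c}\{b} :: ∅
Reachable graph of Q (3 states):
  v0 = rec X. b.c.0\{c}\{c}\{b} + b.X :: -b-> v0, -b-> v1
  v1 = c.0\{c}\{c}\{b} :: -c-> v2
  v2 = 0\{c}\{c}\{b} :: ∅
Coarsest stable partition (strong bisimilarity classes):
  B0 = {u0, v0}
  B1 = {u1, v1}
  B2 = {u2, v2}
u0 ∈ B0, v0 ∈ B0 → same block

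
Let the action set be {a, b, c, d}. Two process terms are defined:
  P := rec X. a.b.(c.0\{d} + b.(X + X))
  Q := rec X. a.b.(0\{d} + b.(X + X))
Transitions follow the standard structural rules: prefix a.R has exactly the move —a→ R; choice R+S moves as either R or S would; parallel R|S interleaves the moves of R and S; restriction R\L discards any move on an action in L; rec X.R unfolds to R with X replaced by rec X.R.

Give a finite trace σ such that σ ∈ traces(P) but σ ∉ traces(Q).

Reachable graph of P (5 states):
  m0 = rec X. a.b.(c.0\{d} + b.(X + X)) :: --a--▸ m1
  m1 = b.(c.0\{d} + b.((rec X. a.b.(c.0\{d} + b.(X + X))) + (rec X. a.b.(c.0\{d} + b.(X + X))))) :: --b--▸ m2
  m2 = c.0\{d} + b.((rec X. a.b.(c.0\{d} + b.(X + X))) + (rec X. a.b.(c.0\{d} + b.(X + X)))) :: --b--▸ m3, --c--▸ m4
  m3 = (rec X. a.b.(c.0\{d} + b.(X + X))) + (rec X. a.b.(c.0\{d} + b.(X + X))) :: --a--▸ m1
  m4 = 0\{d} :: (no moves)
Reachable graph of Q (4 states):
  n0 = rec X. a.b.(0\{d} + b.(X + X)) :: --a--▸ n1
  n1 = b.(0\{d} + b.((rec X. a.b.(0\{d} + b.(X + X))) + (rec X. a.b.(0\{d} + b.(X + X))))) :: --b--▸ n2
  n2 = 0\{d} + b.((rec X. a.b.(0\{d} + b.(X + X))) + (rec X. a.b.(0\{d} + b.(X + X)))) :: --b--▸ n3
  n3 = (rec X. a.b.(0\{d} + b.(X + X))) + (rec X. a.b.(0\{d} + b.(X + X))) :: --a--▸ n1
Executing abc from P (initial set {m0}):
  step 1 (a): {m1}
  step 2 (b): {m2}
  step 3 (c): {m4}
  — P admits the full trace.
Executing abc from Q (initial set {n0}):
  step 1 (a): {n1}
  step 2 (b): {n2}
  step 3 (c): ∅ (Q stuck)

abc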